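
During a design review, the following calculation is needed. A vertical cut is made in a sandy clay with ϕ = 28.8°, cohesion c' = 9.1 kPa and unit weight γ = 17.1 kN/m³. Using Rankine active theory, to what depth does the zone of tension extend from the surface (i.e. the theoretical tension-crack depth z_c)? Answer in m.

1.80 m

K_a = tan²(45° − 28.8°/2) = 0.3498; √K_a = 0.5914.
The active pressure is zero where K_a γ z = 2c√K_a, so z_c = 2c/(γ√K_a) = 2×9.1/(17.1×0.5914) = 1.800 m.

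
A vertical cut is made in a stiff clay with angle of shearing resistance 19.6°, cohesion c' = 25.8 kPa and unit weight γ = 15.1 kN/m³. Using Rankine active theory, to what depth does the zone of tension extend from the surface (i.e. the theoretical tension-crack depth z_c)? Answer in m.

4.84 m

K_a = tan²(45° − 19.6°/2) = 0.4976; √K_a = 0.7054.
The active pressure is zero where K_a γ z = 2c√K_a, so z_c = 2c/(γ√K_a) = 2×25.8/(15.1×0.7054) = 4.844 m.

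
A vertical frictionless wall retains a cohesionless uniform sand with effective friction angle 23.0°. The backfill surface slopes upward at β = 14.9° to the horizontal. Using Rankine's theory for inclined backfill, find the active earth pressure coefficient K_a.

0.515

K_a = cos β · (cos β − √(cos²β − cos²φ)) / (cos β + √(cos²β − cos²φ)).
cos β = 0.9664, cos φ = 0.9205, √(cos²β − cos²φ) = 0.2942.
K_a = 0.9664 × (0.9664 − 0.2942)/(0.9664 + 0.2942) = 0.5153.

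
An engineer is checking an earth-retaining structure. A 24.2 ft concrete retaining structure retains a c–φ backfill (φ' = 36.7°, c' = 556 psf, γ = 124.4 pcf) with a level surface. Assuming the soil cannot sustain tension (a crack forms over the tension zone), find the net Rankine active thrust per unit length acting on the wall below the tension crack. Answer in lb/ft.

K_a = 0.2519; √K_a = 0.5019.
Tension-crack depth z_c = 2c/(γ√K_a) = 2×556/(124.4×0.5019) = 17.81 ft.
σ_a at base = K_a γ H − 2c√K_a = 0.2519×124.4×24.2 − 2×556×0.5019 = 200.2 psf.
P_a = ½ × 200.2 × (H − z_c) = 0.5×200.2×6.388 = 639.3 lb/ft.

639 lb/ft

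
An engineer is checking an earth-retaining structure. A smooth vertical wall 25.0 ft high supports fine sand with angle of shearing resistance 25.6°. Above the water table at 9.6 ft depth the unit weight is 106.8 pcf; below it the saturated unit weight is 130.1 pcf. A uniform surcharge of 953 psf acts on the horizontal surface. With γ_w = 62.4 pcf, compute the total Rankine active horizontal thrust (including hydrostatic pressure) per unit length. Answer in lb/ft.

28200 lb/ft

K_a = tan²(45° − φ/2) = 0.3966.
γ' = 130.1 − 62.4 = 67.70 pcf. h₂ = H − d_w = 15.4 ft.
σ'_h: at surface K_a·q = 377.9; at WT K_a(q+γd_w) = 784.5; at base K_a(q+γd_w+γ'h₂) = 1198 psf.
P₁ = ½(377.9+784.5)×9.6 = 5580; P₂ = ½(784.5+1198)×15.4 = 15270; P_w = ½γ_w h₂² = 7399.
Total = 5580+15270+7399 = 28240 lb/ft.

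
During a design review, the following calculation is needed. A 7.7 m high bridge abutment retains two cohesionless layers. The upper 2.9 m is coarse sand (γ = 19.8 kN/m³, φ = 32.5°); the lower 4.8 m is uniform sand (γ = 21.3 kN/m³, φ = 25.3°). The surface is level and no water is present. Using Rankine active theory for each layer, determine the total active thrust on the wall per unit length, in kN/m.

234 kN/m

K_a1 = tan²(45°−32.5°/2) = 0.3010; K_a2 = tan²(45°−25.3°/2) = 0.4012.
Layer 1: σ at base = K_a1 γ₁ h₁ = 17.28 kPa; P₁ = ½×17.28×2.9 = 25.06.
Layer 2: σ_v at top = γ₁h₁ = 57.42; σ_h top = K_a2×57.42 = 23.04; σ_h base = K_a2×(57.42+21.3×4.8) = 64.05.
P₂ = ½(23.04+64.05)×4.8 = 209.0. Total P_a = 25.06+209.0 = 234.1 kN/m.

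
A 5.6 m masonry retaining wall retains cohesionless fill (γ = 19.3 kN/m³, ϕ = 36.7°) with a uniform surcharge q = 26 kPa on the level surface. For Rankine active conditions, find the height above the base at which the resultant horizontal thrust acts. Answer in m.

2.17 m

K_a = 0.2519.
Triangular part P₁ = ½K_aγH² = 76.22 at H/3 = 1.867 m; rectangular part P₂ = K_a q H = 36.67 at H/2 = 2.800 m.
ȳ = (P₁·1.867 + P₂·2.800)/(P₁+P₂) = 2.170 m.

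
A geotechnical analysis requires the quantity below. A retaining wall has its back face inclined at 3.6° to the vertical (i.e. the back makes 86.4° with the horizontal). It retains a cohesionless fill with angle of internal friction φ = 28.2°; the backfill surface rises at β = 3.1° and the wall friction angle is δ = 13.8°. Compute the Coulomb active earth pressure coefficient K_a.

0.364

K_a = sin²(α+φ) / [sin²α · sin(α−δ) · (1 + √{sin(φ+δ)sin(φ−β) / (sin(α−δ)sin(α+β))})²].
With α = 86.4°, φ = 28.2°, δ = 13.8°, β = 3.1°: K_a = 0.3642.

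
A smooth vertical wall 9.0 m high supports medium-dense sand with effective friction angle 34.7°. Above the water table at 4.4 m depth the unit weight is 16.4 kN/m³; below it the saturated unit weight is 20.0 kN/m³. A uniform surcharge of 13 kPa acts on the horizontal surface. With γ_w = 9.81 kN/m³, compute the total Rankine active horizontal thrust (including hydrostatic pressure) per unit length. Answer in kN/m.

K_a = tan²(45° − φ/2) = 0.2745.
γ' = 20.0 − 9.81 = 10.19 kN/m³. h₂ = H − d_w = 4.6 m.
σ'_h: at surface K_a·q = 3.568; at WT K_a(q+γd_w) = 23.37; at base K_a(q+γd_w+γ'h₂) = 36.24 kPa.
P₁ = ½(3.568+23.37)×4.4 = 59.27; P₂ = ½(23.37+36.24)×4.6 = 137.1; P_w = ½γ_w h₂² = 103.8.
Total = 59.27+137.1+103.8 = 300.2 kN/m.

300 kN/m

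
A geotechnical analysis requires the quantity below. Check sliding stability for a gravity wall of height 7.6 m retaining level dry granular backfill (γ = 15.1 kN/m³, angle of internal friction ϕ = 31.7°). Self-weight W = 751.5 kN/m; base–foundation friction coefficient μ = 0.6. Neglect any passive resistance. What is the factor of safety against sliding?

3.32

K_a = tan²(45° − 31.7°/2) = 0.3111.
P_a = ½K_aγH² = 0.5×0.3111×15.1×7.6² = 135.7 kN/m, acting at H/3 = 2.533 m above the base.
FS_sliding = μW / P_a = 0.6×751.5 / 135.7 = 3.324.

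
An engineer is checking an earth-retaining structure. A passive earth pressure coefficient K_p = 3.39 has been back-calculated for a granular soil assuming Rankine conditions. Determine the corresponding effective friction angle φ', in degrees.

K_p = (1+sin φ)/(1−sin φ) ⇒ sin φ = (K_p − 1)/(K_p + 1) = 0.5444.
φ = arcsin(0.5444) = 32.98°.

33.0°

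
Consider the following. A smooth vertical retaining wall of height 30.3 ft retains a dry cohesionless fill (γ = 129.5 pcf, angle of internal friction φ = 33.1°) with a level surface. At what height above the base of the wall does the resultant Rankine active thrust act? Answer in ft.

K_a = 0.2936.
The pressure distribution is triangular, so the resultant acts at H/3 above the base = 30.3/3 = 10.10 ft.

10.1 ft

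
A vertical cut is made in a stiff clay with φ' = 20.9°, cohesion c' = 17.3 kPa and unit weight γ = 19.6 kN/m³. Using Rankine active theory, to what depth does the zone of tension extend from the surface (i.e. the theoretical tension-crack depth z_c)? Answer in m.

K_a = tan²(45° − 20.9°/2) = 0.4741; √K_a = 0.6886.
The active pressure is zero where K_a γ z = 2c√K_a, so z_c = 2c/(γ√K_a) = 2×17.3/(19.6×0.6886) = 2.564 m.

2.56 m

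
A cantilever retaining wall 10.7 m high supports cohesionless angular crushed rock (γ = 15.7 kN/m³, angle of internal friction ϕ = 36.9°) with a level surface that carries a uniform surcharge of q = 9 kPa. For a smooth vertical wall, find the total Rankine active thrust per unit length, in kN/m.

K_a = tan²(45° − φ/2) = 0.2497.
Soil triangle: ½ K_a γ H² = 0.5×0.2497×15.7×10.7² = 224.4 kN/m.
Surcharge rectangle: K_a q H = 0.2497×9×10.7 = 24.04 kN/m.
Total = 224.4 + 24.04 = 248.4 kN/m.

248 kN/m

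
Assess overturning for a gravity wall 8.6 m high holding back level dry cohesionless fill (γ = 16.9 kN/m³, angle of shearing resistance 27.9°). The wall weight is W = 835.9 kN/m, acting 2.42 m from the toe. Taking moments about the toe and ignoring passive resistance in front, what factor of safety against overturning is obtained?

3.12

K_a = tan²(45° − 27.9°/2) = 0.3625.
P_a = ½K_aγH² = 0.5×0.3625×16.9×8.6² = 226.5 kN/m, acting at H/3 = 2.867 m above the base.
Overturning moment M_o = P_a × H/3 = 226.5 × 2.867 = 649.4.
Resisting moment M_r = W × 2.42 = 835.9 × 2.42 = 2023.
FS_overturning = M_r/M_o = 2023/649.4 = 3.115.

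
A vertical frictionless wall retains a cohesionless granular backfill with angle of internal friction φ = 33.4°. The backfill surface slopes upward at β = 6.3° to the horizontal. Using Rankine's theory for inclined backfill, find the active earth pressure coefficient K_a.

K_a = cos β · (cos β − √(cos²β − cos²φ)) / (cos β + √(cos²β − cos²φ)).
cos β = 0.9940, cos φ = 0.8348, √(cos²β − cos²φ) = 0.5394.
K_a = 0.9940 × (0.9940 − 0.5394)/(0.9940 + 0.5394) = 0.2946.

0.295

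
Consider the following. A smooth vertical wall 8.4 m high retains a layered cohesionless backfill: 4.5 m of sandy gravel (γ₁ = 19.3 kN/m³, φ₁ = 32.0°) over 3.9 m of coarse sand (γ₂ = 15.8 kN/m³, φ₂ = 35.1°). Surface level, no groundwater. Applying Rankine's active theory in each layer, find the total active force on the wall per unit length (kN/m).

K_a1 = tan²(45°−32.0°/2) = 0.3073; K_a2 = tan²(45°−35.1°/2) = 0.2698.
Layer 1: σ at base = K_a1 γ₁ h₁ = 26.69 kPa; P₁ = ½×26.69×4.5 = 60.04.
Layer 2: σ_v at top = γ₁h₁ = 86.85; σ_h top = K_a2×86.85 = 23.44; σ_h base = K_a2×(86.85+15.8×3.9) = 40.06.
P₂ = ½(23.44+40.06)×3.9 = 123.8. Total P_a = 60.04+123.8 = 183.9 kN/m.

184 kN/m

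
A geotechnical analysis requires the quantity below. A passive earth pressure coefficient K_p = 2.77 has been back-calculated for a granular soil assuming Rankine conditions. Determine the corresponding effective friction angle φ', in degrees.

28.0°

K_p = (1+sin φ)/(1−sin φ) ⇒ sin φ = (K_p − 1)/(K_p + 1) = 0.4695.
φ = arcsin(0.4695) = 28.00°.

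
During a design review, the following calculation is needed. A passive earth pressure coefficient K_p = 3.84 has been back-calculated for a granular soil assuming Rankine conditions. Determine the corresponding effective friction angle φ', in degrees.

K_p = (1+sin φ)/(1−sin φ) ⇒ sin φ = (K_p − 1)/(K_p + 1) = 0.5868.
φ = arcsin(0.5868) = 35.93°.

35.9°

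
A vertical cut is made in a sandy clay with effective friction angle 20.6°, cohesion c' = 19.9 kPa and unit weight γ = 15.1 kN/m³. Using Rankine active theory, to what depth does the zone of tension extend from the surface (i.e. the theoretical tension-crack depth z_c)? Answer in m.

K_a = tan²(45° − 20.6°/2) = 0.4795; √K_a = 0.6924.
The active pressure is zero where K_a γ z = 2c√K_a, so z_c = 2c/(γ√K_a) = 2×19.9/(15.1×0.6924) = 3.807 m.

3.81 m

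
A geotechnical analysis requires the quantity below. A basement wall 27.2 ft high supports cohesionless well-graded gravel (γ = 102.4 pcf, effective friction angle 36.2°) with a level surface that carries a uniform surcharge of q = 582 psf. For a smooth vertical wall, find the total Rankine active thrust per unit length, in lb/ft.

13800 lb/ft

K_a = tan²(45° − φ/2) = 0.2574.
Soil triangle: ½ K_a γ H² = 0.5×0.2574×102.4×27.2² = 9750 lb/ft.
Surcharge rectangle: K_a q H = 0.2574×582×27.2 = 4074 lb/ft.
Total = 9750 + 4074 = 13820 lb/ft.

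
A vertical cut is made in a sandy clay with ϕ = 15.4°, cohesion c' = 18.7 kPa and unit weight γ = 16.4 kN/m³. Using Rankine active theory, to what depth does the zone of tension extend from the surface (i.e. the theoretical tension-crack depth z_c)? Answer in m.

2.99 m

K_a = tan²(45° − 15.4°/2) = 0.5803; √K_a = 0.7618.
The active pressure is zero where K_a γ z = 2c√K_a, so z_c = 2c/(γ√K_a) = 2×18.7/(16.4×0.7618) = 2.994 m.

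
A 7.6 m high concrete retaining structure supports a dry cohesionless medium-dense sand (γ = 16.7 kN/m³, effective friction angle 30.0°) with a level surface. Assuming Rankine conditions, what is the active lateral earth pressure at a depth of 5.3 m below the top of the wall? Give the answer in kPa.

K_a = (1 − sin φ)/(1 + sin φ) = 0.3333.
σ_h = K_a γ z = 0.3333 × 16.7 × 5.3 = 29.50 kPa.

29.5 kPa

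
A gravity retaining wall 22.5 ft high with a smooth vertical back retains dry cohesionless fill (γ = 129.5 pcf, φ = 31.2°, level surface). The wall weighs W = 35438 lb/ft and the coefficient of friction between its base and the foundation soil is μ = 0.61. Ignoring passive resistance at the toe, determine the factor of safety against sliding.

2.08

K_a = tan²(45° − 31.2°/2) = 0.3175.
P_a = ½K_aγH² = 0.5×0.3175×129.5×22.5² = 10410 lb/ft, acting at H/3 = 7.500 ft above the base.
FS_sliding = μW / P_a = 0.61×35438 / 10410 = 2.077.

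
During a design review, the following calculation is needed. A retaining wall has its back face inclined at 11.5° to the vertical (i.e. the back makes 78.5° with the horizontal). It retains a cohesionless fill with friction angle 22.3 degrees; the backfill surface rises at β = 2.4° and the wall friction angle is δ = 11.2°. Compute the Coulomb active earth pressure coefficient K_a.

0.515

K_a = sin²(α+φ) / [sin²α · sin(α−δ) · (1 + √{sin(φ+δ)sin(φ−β) / (sin(α−δ)sin(α+β))})²].
With α = 78.5°, φ = 22.3°, δ = 11.2°, β = 2.4°: K_a = 0.5151.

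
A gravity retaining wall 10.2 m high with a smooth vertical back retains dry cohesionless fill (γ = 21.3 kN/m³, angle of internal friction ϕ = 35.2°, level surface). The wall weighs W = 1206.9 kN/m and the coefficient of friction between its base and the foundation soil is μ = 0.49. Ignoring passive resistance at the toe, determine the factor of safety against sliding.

1.99

K_a = tan²(45° − 35.2°/2) = 0.2687.
P_a = ½K_aγH² = 0.5×0.2687×21.3×10.2² = 297.7 kN/m, acting at H/3 = 3.400 m above the base.
FS_sliding = μW / P_a = 0.49×1206.9 / 297.7 = 1.986.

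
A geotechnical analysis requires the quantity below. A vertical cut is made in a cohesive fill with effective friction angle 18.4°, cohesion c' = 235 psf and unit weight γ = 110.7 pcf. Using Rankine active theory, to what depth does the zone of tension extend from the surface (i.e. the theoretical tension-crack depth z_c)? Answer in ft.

5.89 ft

K_a = tan²(45° − 18.4°/2) = 0.5202; √K_a = 0.7212.
The active pressure is zero where K_a γ z = 2c√K_a, so z_c = 2c/(γ√K_a) = 2×235/(110.7×0.7212) = 5.887 ft.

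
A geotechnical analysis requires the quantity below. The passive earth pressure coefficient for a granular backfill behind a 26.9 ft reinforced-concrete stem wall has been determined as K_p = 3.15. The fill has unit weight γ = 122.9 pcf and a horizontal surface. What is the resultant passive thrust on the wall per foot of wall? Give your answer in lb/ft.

140000 lb/ft

P = ½ K_p γ H² = 0.5 × 3.15 × 122.9 × 26.9² = 140100 lb/ft.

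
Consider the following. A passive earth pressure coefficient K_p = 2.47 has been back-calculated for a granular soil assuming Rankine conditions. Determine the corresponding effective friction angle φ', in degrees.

25.1°

K_p = (1+sin φ)/(1−sin φ) ⇒ sin φ = (K_p − 1)/(K_p + 1) = 0.4236.
φ = arcsin(0.4236) = 25.06°.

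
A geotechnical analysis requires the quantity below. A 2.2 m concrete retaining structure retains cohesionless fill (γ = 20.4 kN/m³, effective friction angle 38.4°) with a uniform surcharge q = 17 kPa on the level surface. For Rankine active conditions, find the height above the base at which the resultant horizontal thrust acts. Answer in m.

K_a = 0.2337.
Triangular part P₁ = ½K_aγH² = 11.54 at H/3 = 0.7333 m; rectangular part P₂ = K_a q H = 8.740 at H/2 = 1.100 m.
ȳ = (P₁·0.7333 + P₂·1.100)/(P₁+P₂) = 0.8914 m.

0.891 m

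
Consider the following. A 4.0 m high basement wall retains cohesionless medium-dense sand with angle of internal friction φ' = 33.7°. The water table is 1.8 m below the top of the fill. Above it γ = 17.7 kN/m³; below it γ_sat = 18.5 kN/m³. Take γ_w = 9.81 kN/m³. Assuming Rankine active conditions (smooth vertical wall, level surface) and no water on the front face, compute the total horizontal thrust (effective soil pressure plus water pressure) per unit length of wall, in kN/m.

K_a = tan²(45° − φ/2) = 0.2863.
γ' = 18.5 − 9.81 = 8.690 kN/m³. Depth below WT = 2.2 m.
σ'_h at WT = K_a γ d_w = 9.122 kPa; at base = 9.122 + K_a γ' × 2.2 = 14.60 kPa.
P₁ (0–1.8 m) = ½×9.122×1.8 = 8.209. P₂ (1.8–4.0 m) = ½(9.122+14.60)×2.2 = 26.09.
P_w = ½ γ_w h₂² = 0.5×9.81×2.2² = 23.74. Total = 8.209+26.09+23.74 = 58.04 kN/m.

58.0 kN/m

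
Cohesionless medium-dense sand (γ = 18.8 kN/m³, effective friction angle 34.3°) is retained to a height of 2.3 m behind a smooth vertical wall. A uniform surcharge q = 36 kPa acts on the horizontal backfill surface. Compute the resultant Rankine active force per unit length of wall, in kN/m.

K_a = tan²(45° − φ/2) = 0.2792.
Soil triangle: ½ K_a γ H² = 0.5×0.2792×18.8×2.3² = 13.88 kN/m.
Surcharge rectangle: K_a q H = 0.2792×36×2.3 = 23.11 kN/m.
Total = 13.88 + 23.11 = 37.00 kN/m.

37.0 kN/m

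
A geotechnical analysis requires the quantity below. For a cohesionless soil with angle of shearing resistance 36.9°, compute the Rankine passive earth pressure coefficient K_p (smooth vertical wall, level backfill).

4.01

K_p = (1 + sin φ)/(1 − sin φ) = tan²(45° + 36.9°/2) = 4.005.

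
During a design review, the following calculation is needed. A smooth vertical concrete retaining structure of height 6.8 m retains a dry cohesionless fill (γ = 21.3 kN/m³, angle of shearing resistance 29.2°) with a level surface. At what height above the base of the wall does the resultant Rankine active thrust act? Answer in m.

K_a = 0.3442.
The pressure distribution is triangular, so the resultant acts at H/3 above the base = 6.8/3 = 2.267 m.

2.27 m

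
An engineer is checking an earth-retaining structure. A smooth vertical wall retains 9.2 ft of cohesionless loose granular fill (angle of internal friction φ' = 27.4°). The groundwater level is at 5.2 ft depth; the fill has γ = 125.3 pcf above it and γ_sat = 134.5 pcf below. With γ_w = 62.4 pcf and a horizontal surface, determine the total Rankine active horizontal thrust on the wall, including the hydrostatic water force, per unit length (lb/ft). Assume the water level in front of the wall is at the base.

K_a = tan²(45° − φ/2) = 0.3697.
γ' = 134.5 − 62.4 = 72.10 pcf. Depth below WT = 4.0 ft.
σ'_h at WT = K_a γ d_w = 240.9 psf; at base = 240.9 + K_a γ' × 4.0 = 347.5 psf.
P₁ (0–5.2 ft) = ½×240.9×5.2 = 626.3. P₂ (5.2–9.2 ft) = ½(240.9+347.5)×4.0 = 1177.
P_w = ½ γ_w h₂² = 0.5×62.4×4.0² = 499.2. Total = 626.3+1177+499.2 = 2302 lb/ft.

2300 lb/ft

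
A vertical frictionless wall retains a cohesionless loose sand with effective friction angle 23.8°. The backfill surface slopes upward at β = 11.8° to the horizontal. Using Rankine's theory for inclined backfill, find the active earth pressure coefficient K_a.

K_a = cos β · (cos β − √(cos²β − cos²φ)) / (cos β + √(cos²β − cos²φ)).
cos β = 0.9789, cos φ = 0.9150, √(cos²β − cos²φ) = 0.3479.
K_a = 0.9789 × (0.9789 − 0.3479)/(0.9789 + 0.3479) = 0.4655.

0.466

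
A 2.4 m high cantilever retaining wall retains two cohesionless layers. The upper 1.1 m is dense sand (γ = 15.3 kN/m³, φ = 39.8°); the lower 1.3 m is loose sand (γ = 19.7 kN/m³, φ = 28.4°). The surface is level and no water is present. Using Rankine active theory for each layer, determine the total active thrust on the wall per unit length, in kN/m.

K_a1 = tan²(45°−39.8°/2) = 0.2194; K_a2 = tan²(45°−28.4°/2) = 0.3554.
Layer 1: σ at base = K_a1 γ₁ h₁ = 3.693 kPa; P₁ = ½×3.693×1.1 = 2.031.
Layer 2: σ_v at top = γ₁h₁ = 16.83; σ_h top = K_a2×16.83 = 5.981; σ_h base = K_a2×(16.83+19.7×1.3) = 15.08.
P₂ = ½(5.981+15.08)×1.3 = 13.69. Total P_a = 2.031+13.69 = 15.72 kN/m.

15.7 kN/m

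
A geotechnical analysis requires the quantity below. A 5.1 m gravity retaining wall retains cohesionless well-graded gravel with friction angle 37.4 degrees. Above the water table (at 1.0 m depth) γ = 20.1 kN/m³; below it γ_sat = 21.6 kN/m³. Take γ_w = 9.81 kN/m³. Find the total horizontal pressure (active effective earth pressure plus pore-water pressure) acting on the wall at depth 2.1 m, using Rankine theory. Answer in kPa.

K_a = (1 − sin φ)/(1 + sin φ) = 0.2443.
γ' = 21.6 − 9.81 = 11.79 kN/m³.
Effective vertical stress at 2.1 m: σ'_v = 20.1×1.0 + 11.79×1.10 = 33.07 kPa.
σ'_h = K_a σ'_v = 0.2443 × 33.07 = 8.078 kPa; u = γ_w × 1.10 = 10.79 kPa.
Total σ_h = 8.078 + 10.79 = 18.87 kPa.

18.9 kPa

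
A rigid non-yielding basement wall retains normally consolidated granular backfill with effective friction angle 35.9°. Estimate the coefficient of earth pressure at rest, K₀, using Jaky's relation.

K₀ = 1 − sin φ' = 1 − sin 35.9° = 0.4136.

0.414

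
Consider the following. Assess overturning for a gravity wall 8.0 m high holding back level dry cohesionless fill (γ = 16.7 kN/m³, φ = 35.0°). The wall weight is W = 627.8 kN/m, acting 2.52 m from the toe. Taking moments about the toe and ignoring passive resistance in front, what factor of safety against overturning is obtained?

4.10

K_a = tan²(45° − 35.0°/2) = 0.2710.
P_a = ½K_aγH² = 0.5×0.2710×16.7×8.0² = 144.8 kN/m, acting at H/3 = 2.667 m above the base.
Overturning moment M_o = P_a × H/3 = 144.8 × 2.667 = 386.2.
Resisting moment M_r = W × 2.52 = 627.8 × 2.52 = 1582.
FS_overturning = M_r/M_o = 1582/386.2 = 4.097.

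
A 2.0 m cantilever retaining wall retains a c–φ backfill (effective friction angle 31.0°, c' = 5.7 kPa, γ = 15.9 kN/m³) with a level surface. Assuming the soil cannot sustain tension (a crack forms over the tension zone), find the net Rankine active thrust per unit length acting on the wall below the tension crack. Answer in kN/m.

K_a = 0.3201; √K_a = 0.5658.
Tension-crack depth z_c = 2c/(γ√K_a) = 2×5.7/(15.9×0.5658) = 1.267 m.
σ_a at base = K_a γ H − 2c√K_a = 0.3201×15.9×2.0 − 2×5.7×0.5658 = 3.729 kPa.
P_a = ½ × 3.729 × (H − z_c) = 0.5×3.729×0.7327 = 1.366 kN/m.

1.37 kN/m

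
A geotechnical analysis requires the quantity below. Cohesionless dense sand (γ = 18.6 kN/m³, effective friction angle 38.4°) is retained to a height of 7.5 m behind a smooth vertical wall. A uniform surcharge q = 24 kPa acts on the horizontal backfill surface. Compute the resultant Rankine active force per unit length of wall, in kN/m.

K_a = tan²(45° − φ/2) = 0.2337.
Soil triangle: ½ K_a γ H² = 0.5×0.2337×18.6×7.5² = 122.3 kN/m.
Surcharge rectangle: K_a q H = 0.2337×24×7.5 = 42.06 kN/m.
Total = 122.3 + 42.06 = 164.3 kN/m.

164 kN/m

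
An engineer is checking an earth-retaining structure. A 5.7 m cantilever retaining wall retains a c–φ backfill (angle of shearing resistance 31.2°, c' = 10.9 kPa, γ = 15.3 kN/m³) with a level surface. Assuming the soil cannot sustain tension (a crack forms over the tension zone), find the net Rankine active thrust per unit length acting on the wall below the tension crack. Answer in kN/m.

K_a = 0.3175; √K_a = 0.5635.
Tension-crack depth z_c = 2c/(γ√K_a) = 2×10.9/(15.3×0.5635) = 2.529 m.
σ_a at base = K_a γ H − 2c√K_a = 0.3175×15.3×5.7 − 2×10.9×0.5635 = 15.41 kPa.
P_a = ½ × 15.41 × (H − z_c) = 0.5×15.41×3.171 = 24.43 kN/m.

24.4 kN/m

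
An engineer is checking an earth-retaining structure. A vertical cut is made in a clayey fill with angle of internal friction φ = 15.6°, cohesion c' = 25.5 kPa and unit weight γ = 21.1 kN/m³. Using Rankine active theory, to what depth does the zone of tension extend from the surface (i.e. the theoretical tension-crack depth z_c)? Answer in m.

3.18 m

K_a = tan²(45° − 15.6°/2) = 0.5761; √K_a = 0.7590.
The active pressure is zero where K_a γ z = 2c√K_a, so z_c = 2c/(γ√K_a) = 2×25.5/(21.1×0.7590) = 3.184 m.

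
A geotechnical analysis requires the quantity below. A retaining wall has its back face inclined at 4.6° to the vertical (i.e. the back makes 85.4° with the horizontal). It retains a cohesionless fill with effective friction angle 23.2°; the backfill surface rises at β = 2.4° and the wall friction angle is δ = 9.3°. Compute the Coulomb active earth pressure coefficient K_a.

K_a = sin²(α+φ) / [sin²α · sin(α−δ) · (1 + √{sin(φ+δ)sin(φ−β) / (sin(α−δ)sin(α+β))})²].
With α = 85.4°, φ = 23.2°, δ = 9.3°, β = 2.4°: K_a = 0.4470.

0.447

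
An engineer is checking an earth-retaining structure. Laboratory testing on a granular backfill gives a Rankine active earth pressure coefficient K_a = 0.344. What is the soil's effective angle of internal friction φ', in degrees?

29.2°

K_a = tan²(45° − φ/2) ⇒ 45° − φ/2 = arctan(√0.344) = 30.39°.
φ = 2(45° − 30.39°) = 29.22°.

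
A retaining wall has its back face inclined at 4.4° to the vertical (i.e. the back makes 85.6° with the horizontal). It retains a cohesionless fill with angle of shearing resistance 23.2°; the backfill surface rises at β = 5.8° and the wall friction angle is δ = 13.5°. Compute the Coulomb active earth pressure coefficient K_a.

0.461

K_a = sin²(α+φ) / [sin²α · sin(α−δ) · (1 + √{sin(φ+δ)sin(φ−β) / (sin(α−δ)sin(α+β))})²].
With α = 85.6°, φ = 23.2°, δ = 13.5°, β = 5.8°: K_a = 0.4610.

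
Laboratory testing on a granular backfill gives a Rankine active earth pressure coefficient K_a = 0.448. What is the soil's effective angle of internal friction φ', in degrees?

22.4°

K_a = tan²(45° − φ/2) ⇒ 45° − φ/2 = arctan(√0.448) = 33.80°.
φ = 2(45° − 33.80°) = 22.41°.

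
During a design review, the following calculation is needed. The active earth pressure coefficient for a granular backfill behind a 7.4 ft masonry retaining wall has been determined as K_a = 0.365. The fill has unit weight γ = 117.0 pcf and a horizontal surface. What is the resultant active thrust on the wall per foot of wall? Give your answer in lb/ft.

P = ½ K_a γ H² = 0.5 × 0.365 × 117.0 × 7.4² = 1169 lb/ft.

1170 lb/ft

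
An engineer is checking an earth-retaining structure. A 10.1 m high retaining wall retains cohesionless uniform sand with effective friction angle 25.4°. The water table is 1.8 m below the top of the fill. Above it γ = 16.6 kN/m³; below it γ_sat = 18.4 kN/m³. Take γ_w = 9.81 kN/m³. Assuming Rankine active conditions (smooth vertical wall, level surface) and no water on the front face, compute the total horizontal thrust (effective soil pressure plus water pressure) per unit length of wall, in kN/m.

566 kN/m

K_a = tan²(45° − φ/2) = 0.3996.
γ' = 18.4 − 9.81 = 8.590 kN/m³. Depth below WT = 8.3 m.
σ'_h at WT = K_a γ d_w = 11.94 kPa; at base = 11.94 + K_a γ' × 8.3 = 40.43 kPa.
P₁ (0–1.8 m) = ½×11.94×1.8 = 10.75. P₂ (1.8–10.1 m) = ½(11.94+40.43)×8.3 = 217.4.
P_w = ½ γ_w h₂² = 0.5×9.81×8.3² = 337.9. Total = 10.75+217.4+337.9 = 566.0 kN/m.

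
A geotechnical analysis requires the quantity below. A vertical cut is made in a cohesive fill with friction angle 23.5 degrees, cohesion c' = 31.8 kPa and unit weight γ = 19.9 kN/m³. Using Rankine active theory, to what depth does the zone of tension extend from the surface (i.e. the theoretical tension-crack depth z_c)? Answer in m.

4.87 m

K_a = tan²(45° − 23.5°/2) = 0.4298; √K_a = 0.6556.
The active pressure is zero where K_a γ z = 2c√K_a, so z_c = 2c/(γ√K_a) = 2×31.8/(19.9×0.6556) = 4.875 m.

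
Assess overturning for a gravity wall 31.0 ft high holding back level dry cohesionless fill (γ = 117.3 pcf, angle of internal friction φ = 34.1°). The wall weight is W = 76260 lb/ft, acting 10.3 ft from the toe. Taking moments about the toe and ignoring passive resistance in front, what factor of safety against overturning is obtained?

K_a = tan²(45° − 34.1°/2) = 0.2815.
P_a = ½K_aγH² = 0.5×0.2815×117.3×31.0² = 15870 lb/ft, acting at H/3 = 10.33 ft above the base.
Overturning moment M_o = P_a × H/3 = 15870 × 10.33 = 164000.
Resisting moment M_r = W × 10.3 = 76260 × 10.3 = 785500.
FS_overturning = M_r/M_o = 785500/164000 = 4.791.

4.79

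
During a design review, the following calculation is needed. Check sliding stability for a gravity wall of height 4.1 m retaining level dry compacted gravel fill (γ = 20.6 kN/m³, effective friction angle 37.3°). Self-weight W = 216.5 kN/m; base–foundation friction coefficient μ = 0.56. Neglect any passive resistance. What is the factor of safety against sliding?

K_a = tan²(45° − 37.3°/2) = 0.2453.
P_a = ½K_aγH² = 0.5×0.2453×20.6×4.1² = 42.48 kN/m, acting at H/3 = 1.367 m above the base.
FS_sliding = μW / P_a = 0.56×216.5 / 42.48 = 2.854.

2.85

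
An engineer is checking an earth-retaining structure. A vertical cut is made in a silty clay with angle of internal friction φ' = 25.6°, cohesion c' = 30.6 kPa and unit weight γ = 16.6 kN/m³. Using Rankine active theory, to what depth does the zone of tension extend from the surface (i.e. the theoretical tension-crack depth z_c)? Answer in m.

K_a = tan²(45° − 25.6°/2) = 0.3966; √K_a = 0.6297.
The active pressure is zero where K_a γ z = 2c√K_a, so z_c = 2c/(γ√K_a) = 2×30.6/(16.6×0.6297) = 5.854 m.

5.85 m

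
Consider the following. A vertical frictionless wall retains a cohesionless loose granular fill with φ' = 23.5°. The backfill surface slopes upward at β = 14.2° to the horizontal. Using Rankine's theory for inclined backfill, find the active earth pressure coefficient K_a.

K_a = cos β · (cos β − √(cos²β − cos²φ)) / (cos β + √(cos²β − cos²φ)).
cos β = 0.9694, cos φ = 0.9171, √(cos²β − cos²φ) = 0.3144.
K_a = 0.9694 × (0.9694 − 0.3144)/(0.9694 + 0.3144) = 0.4947.

0.495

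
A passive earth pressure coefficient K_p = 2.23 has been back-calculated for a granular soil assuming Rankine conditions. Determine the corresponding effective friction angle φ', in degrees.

22.4°

K_p = (1+sin φ)/(1−sin φ) ⇒ sin φ = (K_p − 1)/(K_p + 1) = 0.3808.
φ = arcsin(0.3808) = 22.38°.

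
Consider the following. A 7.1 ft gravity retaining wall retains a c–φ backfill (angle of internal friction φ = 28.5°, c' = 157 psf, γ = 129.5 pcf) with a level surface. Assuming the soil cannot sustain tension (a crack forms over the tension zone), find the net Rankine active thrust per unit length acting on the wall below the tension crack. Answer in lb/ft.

K_a = 0.3540; √K_a = 0.5949.
Tension-crack depth z_c = 2c/(γ√K_a) = 2×157/(129.5×0.5949) = 4.076 ft.
σ_a at base = K_a γ H − 2c√K_a = 0.3540×129.5×7.1 − 2×157×0.5949 = 138.6 psf.
P_a = ½ × 138.6 × (H − z_c) = 0.5×138.6×3.024 = 209.6 lb/ft.

210 lb/ft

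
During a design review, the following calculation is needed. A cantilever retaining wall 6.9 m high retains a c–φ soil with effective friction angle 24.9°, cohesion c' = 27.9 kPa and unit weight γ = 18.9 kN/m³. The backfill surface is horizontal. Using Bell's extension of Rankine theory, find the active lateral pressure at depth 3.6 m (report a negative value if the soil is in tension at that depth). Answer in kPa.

K_a = (1 − sin φ)/(1 + sin φ) = 0.4074.
σ_a = K_a γ z − 2c√K_a = 0.4074×18.9×3.6 − 2×27.9×0.6383 = -7.896 kPa.

-7.90 kPa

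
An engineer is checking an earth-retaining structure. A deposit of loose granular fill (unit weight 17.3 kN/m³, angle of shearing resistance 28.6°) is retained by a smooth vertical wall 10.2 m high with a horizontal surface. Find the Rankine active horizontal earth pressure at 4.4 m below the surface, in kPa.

K_a = (1 − sin φ)/(1 + sin φ) = 0.3525.
σ_h = K_a γ z = 0.3525 × 17.3 × 4.4 = 26.84 kPa.

26.8 kPa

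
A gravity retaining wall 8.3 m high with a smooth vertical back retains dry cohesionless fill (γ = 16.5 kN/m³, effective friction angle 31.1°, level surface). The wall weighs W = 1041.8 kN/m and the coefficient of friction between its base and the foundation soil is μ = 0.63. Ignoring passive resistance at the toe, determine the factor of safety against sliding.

3.62

K_a = tan²(45° − 31.1°/2) = 0.3188.
P_a = ½K_aγH² = 0.5×0.3188×16.5×8.3² = 181.2 kN/m, acting at H/3 = 2.767 m above the base.
FS_sliding = μW / P_a = 0.63×1041.8 / 181.2 = 3.622.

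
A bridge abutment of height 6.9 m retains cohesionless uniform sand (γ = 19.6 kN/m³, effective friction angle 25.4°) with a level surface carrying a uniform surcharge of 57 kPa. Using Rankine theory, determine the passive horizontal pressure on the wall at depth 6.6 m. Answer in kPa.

K_p = (1 + sin φ)/(1 − sin φ) = 2.502.
σ_v = γz + q = 19.6 × 6.6 + 57 = 186.4 kPa.
σ_h = K_p σ_v = 2.502 × 186.4 = 466.3 kPa.

466 kPa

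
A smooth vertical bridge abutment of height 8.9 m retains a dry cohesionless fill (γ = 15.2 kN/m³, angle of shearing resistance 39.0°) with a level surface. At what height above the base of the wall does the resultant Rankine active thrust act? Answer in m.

K_a = 0.2275.
The pressure distribution is triangular, so the resultant acts at H/3 above the base = 8.9/3 = 2.967 m.

2.97 m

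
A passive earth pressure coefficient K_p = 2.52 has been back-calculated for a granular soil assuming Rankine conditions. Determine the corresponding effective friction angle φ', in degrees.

K_p = (1+sin φ)/(1−sin φ) ⇒ sin φ = (K_p − 1)/(K_p + 1) = 0.4318.
φ = arcsin(0.4318) = 25.58°.

25.6°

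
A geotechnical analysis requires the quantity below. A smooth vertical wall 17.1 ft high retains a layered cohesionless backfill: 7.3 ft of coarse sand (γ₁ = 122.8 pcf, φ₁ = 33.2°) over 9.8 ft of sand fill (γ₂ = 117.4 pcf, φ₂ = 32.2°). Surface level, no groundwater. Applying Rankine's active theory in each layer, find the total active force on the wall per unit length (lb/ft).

5350 lb/ft

K_a1 = tan²(45°−33.2°/2) = 0.2924; K_a2 = tan²(45°−32.2°/2) = 0.3047.
Layer 1: σ at base = K_a1 γ₁ h₁ = 262.1 psf; P₁ = ½×262.1×7.3 = 956.6.
Layer 2: σ_v at top = γ₁h₁ = 896.4; σ_h top = K_a2×896.4 = 273.2; σ_h base = K_a2×(896.4+117.4×9.8) = 623.8.
P₂ = ½(273.2+623.8)×9.8 = 4395. Total P_a = 956.6+4395 = 5352 lb/ft.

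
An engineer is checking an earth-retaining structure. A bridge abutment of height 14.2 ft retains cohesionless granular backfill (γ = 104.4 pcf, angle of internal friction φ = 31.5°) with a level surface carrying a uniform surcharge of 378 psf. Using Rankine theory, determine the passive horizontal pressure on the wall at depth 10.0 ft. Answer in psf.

4530 psf

K_p = (1 + sin φ)/(1 − sin φ) = 3.188.
σ_v = γz + q = 104.4 × 10.0 + 378 = 1422 psf.
σ_h = K_p σ_v = 3.188 × 1422 = 4534 psf.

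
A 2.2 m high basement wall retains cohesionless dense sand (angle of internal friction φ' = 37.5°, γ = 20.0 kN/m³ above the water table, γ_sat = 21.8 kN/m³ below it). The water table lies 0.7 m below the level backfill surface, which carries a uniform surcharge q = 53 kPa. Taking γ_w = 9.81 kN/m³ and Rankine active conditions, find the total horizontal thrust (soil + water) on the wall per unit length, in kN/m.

49.0 kN/m

K_a = tan²(45° − φ/2) = 0.2432.
γ' = 21.8 − 9.81 = 11.99 kN/m³. h₂ = H − d_w = 1.5 m.
σ'_h: at surface K_a·q = 12.89; at WT K_a(q+γd_w) = 16.29; at base K_a(q+γd_w+γ'h₂) = 20.67 kPa.
P₁ = ½(12.89+16.29)×0.7 = 10.21; P₂ = ½(16.29+20.67)×1.5 = 27.72; P_w = ½γ_w h₂² = 11.04.
Total = 10.21+27.72+11.04 = 48.97 kN/m.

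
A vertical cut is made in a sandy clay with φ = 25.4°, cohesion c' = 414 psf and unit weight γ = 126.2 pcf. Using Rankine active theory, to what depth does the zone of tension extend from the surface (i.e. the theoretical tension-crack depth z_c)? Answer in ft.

K_a = tan²(45° − 25.4°/2) = 0.3996; √K_a = 0.6322.
The active pressure is zero where K_a γ z = 2c√K_a, so z_c = 2c/(γ√K_a) = 2×414/(126.2×0.6322) = 10.38 ft.

10.4 ft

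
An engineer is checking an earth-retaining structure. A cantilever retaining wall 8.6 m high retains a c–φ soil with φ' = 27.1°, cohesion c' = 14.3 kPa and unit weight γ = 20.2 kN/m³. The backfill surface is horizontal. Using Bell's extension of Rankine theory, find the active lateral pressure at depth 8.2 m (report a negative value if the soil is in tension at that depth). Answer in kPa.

44.5 kPa

K_a = (1 − sin φ)/(1 + sin φ) = 0.3741.
σ_a = K_a γ z − 2c√K_a = 0.3741×20.2×8.2 − 2×14.3×0.6116 = 44.47 kPa.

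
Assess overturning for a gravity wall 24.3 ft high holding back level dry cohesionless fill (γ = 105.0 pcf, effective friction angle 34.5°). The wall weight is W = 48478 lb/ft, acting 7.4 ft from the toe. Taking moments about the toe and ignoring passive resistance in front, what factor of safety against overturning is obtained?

5.16

K_a = tan²(45° − 34.5°/2) = 0.2768.
P_a = ½K_aγH² = 0.5×0.2768×105.0×24.3² = 8581 lb/ft, acting at H/3 = 8.100 ft above the base.
Overturning moment M_o = P_a × H/3 = 8581 × 8.100 = 69510.
Resisting moment M_r = W × 7.4 = 48478 × 7.4 = 358700.
FS_overturning = M_r/M_o = 358700/69510 = 5.161.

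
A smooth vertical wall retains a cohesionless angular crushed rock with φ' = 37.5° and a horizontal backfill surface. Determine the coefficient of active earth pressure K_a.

0.243

K_a = tan²(45° − φ/2) = tan²(26.25°) = 0.2432.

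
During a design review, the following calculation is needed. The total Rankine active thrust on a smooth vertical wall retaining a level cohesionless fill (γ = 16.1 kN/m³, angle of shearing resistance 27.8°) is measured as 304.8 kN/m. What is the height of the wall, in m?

10.2 m

K_a = 0.3639. P_a = ½ K_a γ H² ⇒ H = √(2P_a/(K_a γ)).
H = √(2×304.8/(0.3639×16.1)) = 10.20 m.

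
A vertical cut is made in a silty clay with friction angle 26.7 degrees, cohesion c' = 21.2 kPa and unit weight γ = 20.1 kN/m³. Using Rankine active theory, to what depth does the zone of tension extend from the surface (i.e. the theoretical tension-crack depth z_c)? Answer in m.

3.42 m

K_a = tan²(45° − 26.7°/2) = 0.3800; √K_a = 0.6164.
The active pressure is zero where K_a γ z = 2c√K_a, so z_c = 2c/(γ√K_a) = 2×21.2/(20.1×0.6164) = 3.422 m.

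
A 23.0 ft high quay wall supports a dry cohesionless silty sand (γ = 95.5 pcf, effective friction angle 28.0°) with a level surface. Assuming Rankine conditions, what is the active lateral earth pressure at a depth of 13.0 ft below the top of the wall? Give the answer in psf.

K_a = (1 − sin φ)/(1 + sin φ) = 0.3610.
σ_h = K_a γ z = 0.3610 × 95.5 × 13.0 = 448.2 psf.

448 psf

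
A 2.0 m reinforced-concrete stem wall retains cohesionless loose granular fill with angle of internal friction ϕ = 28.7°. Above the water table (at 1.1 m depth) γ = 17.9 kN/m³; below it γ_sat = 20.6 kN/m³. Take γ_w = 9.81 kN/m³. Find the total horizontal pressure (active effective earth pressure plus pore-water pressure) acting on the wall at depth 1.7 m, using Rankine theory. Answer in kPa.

15.1 kPa

K_a = (1 − sin φ)/(1 + sin φ) = 0.3511.
γ' = 20.6 − 9.81 = 10.79 kN/m³.
Effective vertical stress at 1.7 m: σ'_v = 17.9×1.1 + 10.79×0.600 = 26.16 kPa.
σ'_h = K_a σ'_v = 0.3511 × 26.16 = 9.187 kPa; u = γ_w × 0.600 = 5.886 kPa.
Total σ_h = 9.187 + 5.886 = 15.07 kPa.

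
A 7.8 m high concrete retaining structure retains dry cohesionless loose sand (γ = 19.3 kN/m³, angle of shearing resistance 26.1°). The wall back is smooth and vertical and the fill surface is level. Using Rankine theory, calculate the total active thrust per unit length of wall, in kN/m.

K_a = tan²(45° − φ/2) = 0.3889.
P_a = ½ K_a γ H² = 0.5 × 0.3889 × 19.3 × 7.8² = 228.4 kN/m.

228 kN/m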